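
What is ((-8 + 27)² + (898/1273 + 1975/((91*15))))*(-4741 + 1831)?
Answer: -122419779260/115843 ≈ -1.0568e+6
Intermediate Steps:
((-8 + 27)² + (898/1273 + 1975/((91*15))))*(-4741 + 1831) = (19² + (898*(1/1273) + 1975/1365))*(-2910) = (361 + (898/1273 + 1975*(1/1365)))*(-2910) = (361 + (898/1273 + 395/273))*(-2910) = (361 + 747989/347529)*(-2910) = (126205958/347529)*(-2910) = -122419779260/115843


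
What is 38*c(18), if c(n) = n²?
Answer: 12312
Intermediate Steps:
38*c(18) = 38*18² = 38*324 = 12312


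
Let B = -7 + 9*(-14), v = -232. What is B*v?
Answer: 30856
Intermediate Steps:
B = -133 (B = -7 - 126 = -133)
B*v = -133*(-232) = 30856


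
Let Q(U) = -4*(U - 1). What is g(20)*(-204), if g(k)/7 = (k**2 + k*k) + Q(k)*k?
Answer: 1028160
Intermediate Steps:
Q(U) = 4 - 4*U (Q(U) = -4*(-1 + U) = 4 - 4*U)
g(k) = 14*k**2 + 7*k*(4 - 4*k) (g(k) = 7*((k**2 + k*k) + (4 - 4*k)*k) = 7*((k**2 + k**2) + k*(4 - 4*k)) = 7*(2*k**2 + k*(4 - 4*k)) = 14*k**2 + 7*k*(4 - 4*k))
g(20)*(-204) = (14*20*(2 - 1*20))*(-204) = (14*20*(2 - 20))*(-204) = (14*20*(-18))*(-204) = -5040*(-204) = 1028160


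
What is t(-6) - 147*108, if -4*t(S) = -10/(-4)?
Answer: -127013/8 ≈ -15877.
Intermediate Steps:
t(S) = -5/8 (t(S) = -(-5)/(2*(-4)) = -(-5)*(-1)/(2*4) = -1/4*5/2 = -5/8)
t(-6) - 147*108 = -5/8 - 147*108 = -5/8 - 15876 = -127013/8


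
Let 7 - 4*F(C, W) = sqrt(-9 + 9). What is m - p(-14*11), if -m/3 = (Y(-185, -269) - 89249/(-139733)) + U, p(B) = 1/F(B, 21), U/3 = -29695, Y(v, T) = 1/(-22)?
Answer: 522816201251/1956262 ≈ 2.6725e+5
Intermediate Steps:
Y(v, T) = -1/22
F(C, W) = 7/4 (F(C, W) = 7/4 - sqrt(-9 + 9)/4 = 7/4 - sqrt(0)/4 = 7/4 - 1/4*0 = 7/4 + 0 = 7/4)
U = -89085 (U = 3*(-29695) = -89085)
p(B) = 4/7 (p(B) = 1/(7/4) = 4/7)
m = 74688188445/279466 (m = -3*((-1/22 - 89249/(-139733)) - 89085) = -3*((-1/22 - 89249*(-1/139733)) - 89085) = -3*((-1/22 + 89249/139733) - 89085) = -3*(165795/279466 - 89085) = -3*(-24896062815/279466) = 74688188445/279466 ≈ 2.6725e+5)
m - p(-14*11) = 74688188445/279466 - 1*4/7 = 74688188445/279466 - 4/7 = 522816201251/1956262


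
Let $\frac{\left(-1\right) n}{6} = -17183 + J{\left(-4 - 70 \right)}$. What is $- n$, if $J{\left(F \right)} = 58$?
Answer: $-102750$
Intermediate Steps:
$n = 102750$ ($n = - 6 \left(-17183 + 58\right) = \left(-6\right) \left(-17125\right) = 102750$)
$- n = \left(-1\right) 102750 = -102750$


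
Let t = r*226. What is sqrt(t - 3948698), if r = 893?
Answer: 24*I*sqrt(6505) ≈ 1935.7*I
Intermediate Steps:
t = 201818 (t = 893*226 = 201818)
sqrt(t - 3948698) = sqrt(201818 - 3948698) = sqrt(-3746880) = 24*I*sqrt(6505)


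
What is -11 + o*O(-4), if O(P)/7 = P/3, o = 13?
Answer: -397/3 ≈ -132.33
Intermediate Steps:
O(P) = 7*P/3 (O(P) = 7*(P/3) = 7*P/3)
-11 + o*O(-4) = -11 + 13*((7/3)*(-4)) = -11 + 13*(-28/3) = -11 - 364/3 = -397/3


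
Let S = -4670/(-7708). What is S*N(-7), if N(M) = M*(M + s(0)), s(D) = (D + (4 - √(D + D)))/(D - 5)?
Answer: 127491/3854 ≈ 33.080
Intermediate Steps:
S = 2335/3854 (S = -4670*(-1/7708) = 2335/3854 ≈ 0.60586)
s(D) = (4 + D - √2*√D)/(-5 + D) (s(D) = (D + (4 - √(2*D)))/(-5 + D) = (D + (4 - √2*√D))/(-5 + D) = (4 + D - √2*√D)/(-5 + D))
N(M) = M*(-⅘ + M) (N(M) = M*(M + (4 + 0 - √2*√0)/(-5 + 0)) = M*(M + (4 + 0 - 1*√2*0)/(-5)) = M*(M - (4 + 0 + 0)/5) = M*(M - ⅕*4) = M*(M - ⅘) = M*(-⅘ + M))
S*N(-7) = 2335*((⅕)*(-7)*(-4 + 5*(-7)))/3854 = 2335*((⅕)*(-7)*(-4 - 35))/3854 = 2335*((⅕)*(-7)*(-39))/3854 = (2335/3854)*(273/5) = 127491/3854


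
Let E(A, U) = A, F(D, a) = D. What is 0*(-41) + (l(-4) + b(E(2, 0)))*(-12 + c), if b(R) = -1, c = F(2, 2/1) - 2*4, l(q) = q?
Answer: 90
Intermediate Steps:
c = -6 (c = 2 - 2*4 = 2 - 8 = -6)
0*(-41) + (l(-4) + b(E(2, 0)))*(-12 + c) = 0*(-41) + (-4 - 1)*(-12 - 6) = 0 - 5*(-18) = 0 + 90 = 90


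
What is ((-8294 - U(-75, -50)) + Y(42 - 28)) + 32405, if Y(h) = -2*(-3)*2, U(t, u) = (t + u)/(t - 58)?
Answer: 3208234/133 ≈ 24122.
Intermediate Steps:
U(t, u) = (t + u)/(-58 + t)
Y(h) = 12 (Y(h) = 6*2 = 12)
((-8294 - U(-75, -50)) + Y(42 - 28)) + 32405 = ((-8294 - (-75 - 50)/(-58 - 75)) + 12) + 32405 = ((-8294 - (-125)/(-133)) + 12) + 32405 = ((-8294 - (-1)*(-125)/133) + 12) + 32405 = ((-8294 - 1*125/133) + 12) + 32405 = ((-8294 - 125/133) + 12) + 32405 = (-1103227/133 + 12) + 32405 = -1101631/133 + 32405 = 3208234/133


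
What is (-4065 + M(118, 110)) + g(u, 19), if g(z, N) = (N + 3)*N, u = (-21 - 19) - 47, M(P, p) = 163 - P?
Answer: -3602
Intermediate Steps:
u = -87 (u = -40 - 47 = -87)
g(z, N) = N*(3 + N) (g(z, N) = (3 + N)*N = N*(3 + N))
(-4065 + M(118, 110)) + g(u, 19) = (-4065 + (163 - 1*118)) + 19*(3 + 19) = (-4065 + (163 - 118)) + 19*22 = (-4065 + 45) + 418 = -4020 + 418 = -3602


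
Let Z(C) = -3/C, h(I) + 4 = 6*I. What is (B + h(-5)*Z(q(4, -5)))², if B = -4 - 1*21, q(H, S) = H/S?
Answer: 93025/4 ≈ 23256.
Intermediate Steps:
h(I) = -4 + 6*I
B = -25 (B = -4 - 21 = -25)
(B + h(-5)*Z(q(4, -5)))² = (-25 + (-4 + 6*(-5))*(-3/(4/(-5))))² = (-25 + (-4 - 30)*(-3/(4*(-⅕))))² = (-25 - (-102)/(-⅘))² = (-25 - (-102)*(-5)/4)² = (-25 - 34*15/4)² = (-25 - 255/2)² = (-305/2)² = 93025/4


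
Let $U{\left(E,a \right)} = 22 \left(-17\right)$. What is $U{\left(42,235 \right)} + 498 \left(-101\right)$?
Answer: $-50672$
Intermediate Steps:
$U{\left(E,a \right)} = -374$
$U{\left(42,235 \right)} + 498 \left(-101\right) = -374 + 498 \left(-101\right) = -374 - 50298 = -50672$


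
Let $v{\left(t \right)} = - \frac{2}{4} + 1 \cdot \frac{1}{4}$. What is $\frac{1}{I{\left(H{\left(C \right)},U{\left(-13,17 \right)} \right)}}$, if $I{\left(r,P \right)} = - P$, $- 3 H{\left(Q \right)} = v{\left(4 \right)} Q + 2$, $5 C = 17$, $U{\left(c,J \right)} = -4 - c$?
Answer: $- \frac{1}{9} \approx -0.11111$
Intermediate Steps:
$C = \frac{17}{5}$ ($C = \frac{1}{5} \cdot 17 = \frac{17}{5} \approx 3.4$)
$v{\left(t \right)} = - \frac{1}{4}$ ($v{\left(t \right)} = \left(-2\right) \frac{1}{4} + 1 \cdot \frac{1}{4} = - \frac{1}{2} + \frac{1}{4} = - \frac{1}{4}$)
$H{\left(Q \right)} = - \frac{2}{3} + \frac{Q}{12}$ ($H{\left(Q \right)} = - \frac{- \frac{Q}{4} + 2}{3} = - \frac{2 - \frac{Q}{4}}{3} = - \frac{2}{3} + \frac{Q}{12}$)
$\frac{1}{I{\left(H{\left(C \right)},U{\left(-13,17 \right)} \right)}} = \frac{1}{\left(-1\right) \left(-4 - -13\right)} = \frac{1}{\left(-1\right) \left(-4 + 13\right)} = \frac{1}{\left(-1\right) 9} = \frac{1}{-9} = - \frac{1}{9}$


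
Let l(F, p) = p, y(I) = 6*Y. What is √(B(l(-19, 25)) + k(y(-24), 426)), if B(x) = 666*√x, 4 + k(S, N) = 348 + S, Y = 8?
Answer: √3722 ≈ 61.008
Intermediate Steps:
y(I) = 48 (y(I) = 6*8 = 48)
k(S, N) = 344 + S (k(S, N) = -4 + (348 + S) = 344 + S)
√(B(l(-19, 25)) + k(y(-24), 426)) = √(666*√25 + (344 + 48)) = √(666*5 + 392) = √(3330 + 392) = √3722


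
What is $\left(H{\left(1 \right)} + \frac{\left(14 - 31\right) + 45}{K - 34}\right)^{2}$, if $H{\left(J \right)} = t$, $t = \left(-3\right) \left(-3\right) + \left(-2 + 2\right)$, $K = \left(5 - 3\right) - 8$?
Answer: $\frac{6889}{100} \approx 68.89$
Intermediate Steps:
$K = -6$ ($K = 2 - 8 = -6$)
$t = 9$ ($t = 9 + 0 = 9$)
$H{\left(J \right)} = 9$
$\left(H{\left(1 \right)} + \frac{\left(14 - 31\right) + 45}{K - 34}\right)^{2} = \left(9 + \frac{\left(14 - 31\right) + 45}{-6 - 34}\right)^{2} = \left(9 + \frac{\left(14 - 31\right) + 45}{-40}\right)^{2} = \left(9 + \left(-17 + 45\right) \left(- \frac{1}{40}\right)\right)^{2} = \left(9 + 28 \left(- \frac{1}{40}\right)\right)^{2} = \left(9 - \frac{7}{10}\right)^{2} = \left(\frac{83}{10}\right)^{2} = \frac{6889}{100}$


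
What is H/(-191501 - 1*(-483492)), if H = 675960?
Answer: 675960/291991 ≈ 2.3150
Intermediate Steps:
H/(-191501 - 1*(-483492)) = 675960/(-191501 - 1*(-483492)) = 675960/(-191501 + 483492) = 675960/291991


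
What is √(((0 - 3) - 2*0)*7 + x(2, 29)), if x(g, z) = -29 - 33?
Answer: I*√83 ≈ 9.1104*I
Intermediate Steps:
x(g, z) = -62
√(((0 - 3) - 2*0)*7 + x(2, 29)) = √(((0 - 3) - 2*0)*7 - 62) = √((-3 + 0)*7 - 62) = √(-3*7 - 62) = √(-21 - 62) = √(-83) = I*√83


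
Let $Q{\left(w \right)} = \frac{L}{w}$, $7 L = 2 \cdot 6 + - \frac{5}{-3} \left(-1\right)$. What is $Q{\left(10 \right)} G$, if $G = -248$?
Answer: $- \frac{3844}{105} \approx -36.609$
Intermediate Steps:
$L = \frac{31}{21}$ ($L = \frac{2 \cdot 6 + - \frac{5}{-3} \left(-1\right)}{7} = \frac{12 + \left(-5\right) \left(- \frac{1}{3}\right) \left(-1\right)}{7} = \frac{12 + \frac{5}{3} \left(-1\right)}{7} = \frac{12 - \frac{5}{3}}{7} = \frac{1}{7} \cdot \frac{31}{3} = \frac{31}{21} \approx 1.4762$)
$Q{\left(w \right)} = \frac{31}{21 w}$
$Q{\left(10 \right)} G = \frac{31}{21 \cdot 10} \left(-248\right) = \frac{31}{21} \cdot \frac{1}{10} \left(-248\right) = \frac{31}{210} \left(-248\right) = - \frac{3844}{105}$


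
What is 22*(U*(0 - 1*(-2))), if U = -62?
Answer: -2728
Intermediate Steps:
22*(U*(0 - 1*(-2))) = 22*(-62*(0 - 1*(-2))) = 22*(-62*(0 + 2)) = 22*(-62*2) = 22*(-124) = -2728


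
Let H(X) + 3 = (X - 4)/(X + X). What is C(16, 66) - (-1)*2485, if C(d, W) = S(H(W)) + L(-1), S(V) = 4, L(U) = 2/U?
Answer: 2487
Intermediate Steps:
H(X) = -3 + (-4 + X)/(2*X) (H(X) = -3 + (X - 4)/(X + X) = -3 + (-4 + X)/((2*X)) = -3 + (-4 + X)*(1/(2*X)) = -3 + (-4 + X)/(2*X))
C(d, W) = 2 (C(d, W) = 4 + 2/(-1) = 4 + 2*(-1) = 4 - 2 = 2)
C(16, 66) - (-1)*2485 = 2 - (-1)*2485 = 2 - 1*(-2485) = 2 + 2485 = 2487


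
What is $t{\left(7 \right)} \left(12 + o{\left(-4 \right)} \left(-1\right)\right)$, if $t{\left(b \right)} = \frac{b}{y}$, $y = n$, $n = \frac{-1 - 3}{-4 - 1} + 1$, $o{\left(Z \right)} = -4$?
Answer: $\frac{560}{9} \approx 62.222$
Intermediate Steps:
$n = \frac{9}{5}$ ($n = - \frac{4}{-5} + 1 = \left(-4\right) \left(- \frac{1}{5}\right) + 1 = \frac{4}{5} + 1 = \frac{9}{5} \approx 1.8$)
$y = \frac{9}{5} \approx 1.8$
$t{\left(b \right)} = \frac{5 b}{9}$ ($t{\left(b \right)} = \frac{b}{\frac{9}{5}} = b \frac{5}{9} = \frac{5 b}{9}$)
$t{\left(7 \right)} \left(12 + o{\left(-4 \right)} \left(-1\right)\right) = \frac{5}{9} \cdot 7 \left(12 - -4\right) = \frac{35 \left(12 + 4\right)}{9} = \frac{35}{9} \cdot 16 = \frac{560}{9}$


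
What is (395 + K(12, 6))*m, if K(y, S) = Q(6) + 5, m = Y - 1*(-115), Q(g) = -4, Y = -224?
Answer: -43164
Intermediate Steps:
m = -109 (m = -224 - 1*(-115) = -224 + 115 = -109)
K(y, S) = 1 (K(y, S) = -4 + 5 = 1)
(395 + K(12, 6))*m = (395 + 1)*(-109) = 396*(-109) = -43164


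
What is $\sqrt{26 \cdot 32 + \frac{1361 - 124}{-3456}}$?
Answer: $\frac{\sqrt{17244930}}{144} \approx 28.838$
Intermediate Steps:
$\sqrt{26 \cdot 32 + \frac{1361 - 124}{-3456}} = \sqrt{832 + \left(1361 - 124\right) \left(- \frac{1}{3456}\right)} = \sqrt{832 + 1237 \left(- \frac{1}{3456}\right)} = \sqrt{832 - \frac{1237}{3456}} = \sqrt{\frac{2874155}{3456}} = \frac{\sqrt{17244930}}{144}$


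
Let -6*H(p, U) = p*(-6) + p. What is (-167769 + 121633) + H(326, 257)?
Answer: -137593/3 ≈ -45864.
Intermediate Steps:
H(p, U) = 5*p/6 (H(p, U) = -(p*(-6) + p)/6 = -(-6*p + p)/6 = -(-5)*p/6 = 5*p/6)
(-167769 + 121633) + H(326, 257) = (-167769 + 121633) + (⅚)*326 = -46136 + 815/3 = -137593/3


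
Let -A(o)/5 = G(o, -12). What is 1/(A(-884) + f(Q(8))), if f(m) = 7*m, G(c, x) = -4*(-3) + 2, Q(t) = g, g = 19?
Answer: 1/63 ≈ 0.015873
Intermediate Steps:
Q(t) = 19
G(c, x) = 14 (G(c, x) = 12 + 2 = 14)
A(o) = -70 (A(o) = -5*14 = -70)
1/(A(-884) + f(Q(8))) = 1/(-70 + 7*19) = 1/(-70 + 133) = 1/63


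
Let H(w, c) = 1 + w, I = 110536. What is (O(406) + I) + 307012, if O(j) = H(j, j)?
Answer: 417955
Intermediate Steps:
O(j) = 1 + j
(O(406) + I) + 307012 = ((1 + 406) + 110536) + 307012 = (407 + 110536) + 307012 = 110943 + 307012 = 417955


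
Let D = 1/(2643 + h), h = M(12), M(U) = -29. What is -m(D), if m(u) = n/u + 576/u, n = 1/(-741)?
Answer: -1115694410/741 ≈ -1.5057e+6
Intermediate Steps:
n = -1/741 ≈ -0.0013495
h = -29
D = 1/2614 (D = 1/(2643 - 29) = 1/2614 ≈ 0.00038256)
m(u) = 426815/(741*u) (m(u) = -1/(741*u) + 576/u = 426815/(741*u))
-m(D) = -426815/(741*1/2614) = -426815*2614/741 = -1*1115694410/741 = -1115694410/741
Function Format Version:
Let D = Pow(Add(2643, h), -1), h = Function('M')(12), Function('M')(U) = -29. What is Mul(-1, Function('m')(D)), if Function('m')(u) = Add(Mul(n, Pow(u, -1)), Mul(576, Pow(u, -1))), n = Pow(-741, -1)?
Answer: Rational(-1115694410, 741) ≈ -1.5057e+6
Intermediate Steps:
n = Rational(-1, 741) ≈ -0.0013495
h = -29
D = Rational(1, 2614) (D = Pow(Add(2643, -29), -1) = Pow(2614, -1) = Rational(1, 2614) ≈ 0.00038256)
Function('m')(u) = Mul(Rational(426815, 741), Pow(u, -1)) (Function('m')(u) = Add(Mul(Rational(-1, 741), Pow(u, -1)), Mul(576, Pow(u, -1))) = Mul(Rational(426815, 741), Pow(u, -1)))
Mul(-1, Function('m')(D)) = Mul(-1, Mul(Rational(426815, 741), Pow(Rational(1, 2614), -1))) = Mul(-1, Mul(Rational(426815, 741), 2614)) = Mul(-1, Rational(1115694410, 741)) = Rational(-1115694410, 741)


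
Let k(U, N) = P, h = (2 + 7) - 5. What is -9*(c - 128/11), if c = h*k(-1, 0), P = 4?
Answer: -432/11 ≈ -39.273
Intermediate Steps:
h = 4 (h = 9 - 5 = 4)
k(U, N) = 4
c = 16 (c = 4*4 = 16)
-9*(c - 128/11) = -9*(16 - 128/11) = -9*48/11 = -432/11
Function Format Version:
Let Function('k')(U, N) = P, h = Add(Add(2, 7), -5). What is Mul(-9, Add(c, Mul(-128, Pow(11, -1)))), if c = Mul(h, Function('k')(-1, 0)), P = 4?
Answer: Rational(-432, 11) ≈ -39.273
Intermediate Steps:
h = 4 (h = Add(9, -5) = 4)
Function('k')(U, N) = 4
c = 16 (c = Mul(4, 4) = 16)
Mul(-9, Add(c, Mul(-128, Pow(11, -1)))) = Mul(-9, Add(16, Mul(-128, Pow(11, -1)))) = Mul(-9, Add(16, Mul(-128, Rational(1, 11)))) = Mul(-9, Add(16, Rational(-128, 11))) = Mul(-9, Rational(48, 11)) = Rational(-432, 11)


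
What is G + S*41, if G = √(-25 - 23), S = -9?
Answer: -369 + 4*I*√3 ≈ -369.0 + 6.9282*I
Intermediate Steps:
G = 4*I*√3 (G = √(-48) = 4*I*√3 ≈ 6.9282*I)
G + S*41 = 4*I*√3 - 9*41 = 4*I*√3 - 369 = -369 + 4*I*√3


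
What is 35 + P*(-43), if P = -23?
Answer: 1024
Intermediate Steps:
35 + P*(-43) = 35 - 23*(-43) = 35 + 989 = 1024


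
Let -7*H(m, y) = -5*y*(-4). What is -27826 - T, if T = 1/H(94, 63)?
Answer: -5008679/180 ≈ -27826.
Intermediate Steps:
H(m, y) = -20*y/7 (H(m, y) = -(-5*y)*(-4)/7 = -20*y/7)
T = -1/180 (T = 1/(-20/7*63) = 1/(-180) = -1/180 ≈ -0.0055556)
-27826 - T = -27826 - 1*(-1/180) = -27826 + 1/180 = -5008679/180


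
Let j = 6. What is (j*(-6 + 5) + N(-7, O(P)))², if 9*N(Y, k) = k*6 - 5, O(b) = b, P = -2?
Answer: 5041/81 ≈ 62.235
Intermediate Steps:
N(Y, k) = -5/9 + 2*k/3 (N(Y, k) = (k*6 - 5)/9 = (6*k - 5)/9 = (-5 + 6*k)/9 = -5/9 + 2*k/3)
(j*(-6 + 5) + N(-7, O(P)))² = (6*(-6 + 5) + (-5/9 + (⅔)*(-2)))² = (6*(-1) + (-5/9 - 4/3))² = (-6 - 17/9)² = (-71/9)² = 5041/81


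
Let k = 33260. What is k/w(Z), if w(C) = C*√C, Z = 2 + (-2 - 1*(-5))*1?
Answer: 6652*√5/5 ≈ 2974.9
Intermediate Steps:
Z = 5 (Z = 2 + (-2 + 5)*1 = 2 + 3*1 = 2 + 3 = 5)
w(C) = C^(3/2)
k/w(Z) = 33260/(5^(3/2)) = 33260/((5*√5)) = 33260*(√5/25) = 6652*√5/5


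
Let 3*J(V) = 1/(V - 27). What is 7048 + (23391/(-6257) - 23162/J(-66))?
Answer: 40478048831/6257 ≈ 6.4692e+6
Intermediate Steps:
J(V) = 1/(3*(-27 + V)) (J(V) = 1/(3*(V - 27)) = 1/(3*(-27 + V)))
7048 + (23391/(-6257) - 23162/J(-66)) = 7048 + (23391/(-6257) - 23162/(1/(3*(-27 - 66)))) = 7048 + (23391*(-1/6257) - 23162/((⅓)/(-93))) = 7048 + (-23391/6257 - 23162/((⅓)*(-1/93))) = 7048 + (-23391/6257 - 23162/(-1/279)) = 7048 + (-23391/6257 - 23162*(-279)) = 7048 + (-23391/6257 + 6462198) = 7048 + 40433949495/6257 = 40478048831/6257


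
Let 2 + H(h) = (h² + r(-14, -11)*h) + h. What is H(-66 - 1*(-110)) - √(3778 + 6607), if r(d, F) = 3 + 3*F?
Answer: 658 - √10385 ≈ 556.09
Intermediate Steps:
H(h) = -2 + h² - 29*h (H(h) = -2 + ((h² + (3 + 3*(-11))*h) + h) = -2 + ((h² + (3 - 33)*h) + h) = -2 + ((h² - 30*h) + h) = -2 + (h² - 29*h) = -2 + h² - 29*h)
H(-66 - 1*(-110)) - √(3778 + 6607) = (-2 + (-66 - 1*(-110))² - 29*(-66 - 1*(-110))) - √(3778 + 6607) = (-2 + (-66 + 110)² - 29*(-66 + 110)) - √10385 = (-2 + 44² - 29*44) - √10385 = (-2 + 1936 - 1276) - √10385 = 658 - √10385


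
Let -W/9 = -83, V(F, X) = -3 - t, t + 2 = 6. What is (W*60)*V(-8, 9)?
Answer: -313740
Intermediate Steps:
t = 4 (t = -2 + 6 = 4)
V(F, X) = -7 (V(F, X) = -3 - 1*4 = -3 - 4 = -7)
W = 747 (W = -9*(-83) = 747)
(W*60)*V(-8, 9) = (747*60)*(-7) = 44820*(-7) = -313740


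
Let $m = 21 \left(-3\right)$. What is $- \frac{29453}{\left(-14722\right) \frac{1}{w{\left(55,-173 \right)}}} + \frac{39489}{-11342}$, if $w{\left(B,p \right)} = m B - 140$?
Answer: $- \frac{301213242572}{41744231} \approx -7215.7$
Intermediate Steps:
$m = -63$
$w{\left(B,p \right)} = -140 - 63 B$ ($w{\left(B,p \right)} = - 63 B - 140 = -140 - 63 B$)
$- \frac{29453}{\left(-14722\right) \frac{1}{w{\left(55,-173 \right)}}} + \frac{39489}{-11342} = - \frac{29453}{\left(-14722\right) \frac{1}{-140 - 3465}} + \frac{39489}{-11342} = - \frac{29453}{\left(-14722\right) \frac{1}{-140 - 3465}} + 39489 \left(- \frac{1}{11342}\right) = - \frac{29453}{\left(-14722\right) \frac{1}{-3605}} - \frac{39489}{11342} = - \frac{29453}{\left(-14722\right) \left(- \frac{1}{3605}\right)} - \frac{39489}{11342} = - \frac{29453}{\frac{14722}{3605}} - \frac{39489}{11342} = \left(-29453\right) \frac{3605}{14722} - \frac{39489}{11342} = - \frac{106178065}{14722} - \frac{39489}{11342} = - \frac{301213242572}{41744231}$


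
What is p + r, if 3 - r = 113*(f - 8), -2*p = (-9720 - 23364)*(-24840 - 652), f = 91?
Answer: -421698040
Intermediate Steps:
p = -421688664 (p = -(-9720 - 23364)*(-24840 - 652)/2 = -(-16542)*(-25492) = -½*843377328 = -421688664)
r = -9376 (r = 3 - 113*(91 - 8) = 3 - 113*83 = 3 - 1*9379 = 3 - 9379 = -9376)
p + r = -421688664 - 9376 = -421698040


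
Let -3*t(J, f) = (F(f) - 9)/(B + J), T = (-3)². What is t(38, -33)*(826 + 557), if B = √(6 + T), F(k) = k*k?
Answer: -18919440/1429 + 497880*√15/1429 ≈ -11890.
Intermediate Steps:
T = 9
F(k) = k²
B = √15 (B = √(6 + 9) = √15 ≈ 3.8730)
t(J, f) = -(-9 + f²)/(3*(J + √15)) (t(J, f) = -(f² - 9)/(3*(√15 + J)) = -(-9 + f²)/(3*(J + √15)))
t(38, -33)*(826 + 557) = ((3 - ⅓*(-33)²)/(38 + √15))*(826 + 557) = ((3 - ⅓*1089)/(38 + √15))*1383 = ((3 - 363)/(38 + √15))*1383 = (-360/(38 + √15))*1383 = -360/(38 + √15)*1383 = -497880/(38 + √15)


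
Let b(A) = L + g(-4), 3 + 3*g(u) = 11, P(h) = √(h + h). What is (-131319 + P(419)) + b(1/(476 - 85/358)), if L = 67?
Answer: -393748/3 + √838 ≈ -1.3122e+5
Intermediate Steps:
P(h) = √2*√h (P(h) = √(2*h) = √2*√h)
g(u) = 8/3 (g(u) = -1 + (⅓)*11 = -1 + 11/3 = 8/3)
b(A) = 209/3 (b(A) = 67 + 8/3 = 209/3)
(-131319 + P(419)) + b(1/(476 - 85/358)) = (-131319 + √2*√419) + 209/3 = (-131319 + √838) + 209/3 = -393748/3 + √838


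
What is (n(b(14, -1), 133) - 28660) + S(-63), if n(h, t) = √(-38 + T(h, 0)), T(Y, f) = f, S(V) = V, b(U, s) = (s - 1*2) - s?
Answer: -28723 + I*√38 ≈ -28723.0 + 6.1644*I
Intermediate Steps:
b(U, s) = -2 (b(U, s) = (s - 2) - s = (-2 + s) - s = -2)
n(h, t) = I*√38 (n(h, t) = √(-38 + 0) = √(-38) = I*√38)
(n(b(14, -1), 133) - 28660) + S(-63) = (I*√38 - 28660) - 63 = (-28660 + I*√38) - 63 = -28723 + I*√38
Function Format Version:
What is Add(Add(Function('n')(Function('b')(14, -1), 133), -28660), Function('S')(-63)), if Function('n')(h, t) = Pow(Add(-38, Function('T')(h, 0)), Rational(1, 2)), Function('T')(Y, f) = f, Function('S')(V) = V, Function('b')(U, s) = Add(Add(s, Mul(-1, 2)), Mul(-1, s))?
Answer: Add(-28723, Mul(I, Pow(38, Rational(1, 2)))) ≈ Add(-28723., Mul(6.1644, I))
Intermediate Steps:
Function('b')(U, s) = -2 (Function('b')(U, s) = Add(Add(s, -2), Mul(-1, s)) = Add(Add(-2, s), Mul(-1, s)) = -2)
Function('n')(h, t) = Mul(I, Pow(38, Rational(1, 2))) (Function('n')(h, t) = Pow(Add(-38, 0), Rational(1, 2)) = Pow(-38, Rational(1, 2)) = Mul(I, Pow(38, Rational(1, 2))))
Add(Add(Function('n')(Function('b')(14, -1), 133), -28660), Function('S')(-63)) = Add(Add(Mul(I, Pow(38, Rational(1, 2))), -28660), -63) = Add(Add(-28660, Mul(I, Pow(38, Rational(1, 2)))), -63) = Add(-28723, Mul(I, Pow(38, Rational(1, 2))))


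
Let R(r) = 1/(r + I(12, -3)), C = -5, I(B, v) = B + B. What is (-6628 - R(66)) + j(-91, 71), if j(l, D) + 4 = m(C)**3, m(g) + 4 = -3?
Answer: -627751/90 ≈ -6975.0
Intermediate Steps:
I(B, v) = 2*B
m(g) = -7 (m(g) = -4 - 3 = -7)
j(l, D) = -347 (j(l, D) = -4 + (-7)**3 = -4 - 343 = -347)
R(r) = 1/(24 + r) (R(r) = 1/(r + 2*12) = 1/(r + 24) = 1/(24 + r))
(-6628 - R(66)) + j(-91, 71) = (-6628 - 1/(24 + 66)) - 347 = (-6628 - 1/90) - 347 = -596521/90 - 347 = -627751/90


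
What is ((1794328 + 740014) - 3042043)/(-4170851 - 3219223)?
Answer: 507701/7390074 ≈ 0.068700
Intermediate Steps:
((1794328 + 740014) - 3042043)/(-4170851 - 3219223) = (2534342 - 3042043)/(-7390074) = -507701*(-1/7390074) = 507701/7390074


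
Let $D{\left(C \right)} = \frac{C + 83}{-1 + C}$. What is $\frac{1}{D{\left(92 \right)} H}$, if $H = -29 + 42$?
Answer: $\frac{1}{25} \approx 0.04$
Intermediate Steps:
$H = 13$
$D{\left(C \right)} = \frac{83 + C}{-1 + C}$
$\frac{1}{D{\left(92 \right)} H} = \frac{1}{\frac{83 + 92}{-1 + 92} \cdot 13} = \frac{1}{\frac{1}{91} \cdot 175 \cdot 13} = \frac{1}{\frac{25}{13} \cdot 13} = \frac{1}{25}$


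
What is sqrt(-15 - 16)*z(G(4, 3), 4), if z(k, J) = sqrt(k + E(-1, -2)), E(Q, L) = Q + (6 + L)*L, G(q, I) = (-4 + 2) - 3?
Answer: -sqrt(434) ≈ -20.833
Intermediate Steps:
G(q, I) = -5 (G(q, I) = -2 - 3 = -5)
E(Q, L) = Q + L*(6 + L)
z(k, J) = sqrt(-9 + k) (z(k, J) = sqrt(k + (-1 + (-2)**2 + 6*(-2))) = sqrt(k + (-1 + 4 - 12)) = sqrt(k - 9) = sqrt(-9 + k))
sqrt(-15 - 16)*z(G(4, 3), 4) = sqrt(-15 - 16)*sqrt(-9 - 5) = sqrt(-31)*sqrt(-14) = (I*sqrt(31))*(I*sqrt(14)) = -sqrt(434)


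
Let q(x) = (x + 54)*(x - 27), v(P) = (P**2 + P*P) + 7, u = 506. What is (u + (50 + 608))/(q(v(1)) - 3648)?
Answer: -194/797 ≈ -0.24341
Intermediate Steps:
v(P) = 7 + 2*P**2 (v(P) = (P**2 + P**2) + 7 = 2*P**2 + 7 = 7 + 2*P**2)
q(x) = (-27 + x)*(54 + x) (q(x) = (54 + x)*(-27 + x) = (-27 + x)*(54 + x))
(u + (50 + 608))/(q(v(1)) - 3648) = (506 + (50 + 608))/((-1458 + (7 + 2*1**2)**2 + 27*(7 + 2*1**2)) - 3648) = (506 + 658)/((-1458 + (7 + 2*1)**2 + 27*(7 + 2*1)) - 3648) = 1164/((-1458 + (7 + 2)**2 + 27*(7 + 2)) - 3648) = 1164/((-1458 + 9**2 + 27*9) - 3648) = 1164/((-1458 + 81 + 243) - 3648) = 1164/(-1134 - 3648) = 1164/(-4782) = 1164*(-1/4782) = -194/797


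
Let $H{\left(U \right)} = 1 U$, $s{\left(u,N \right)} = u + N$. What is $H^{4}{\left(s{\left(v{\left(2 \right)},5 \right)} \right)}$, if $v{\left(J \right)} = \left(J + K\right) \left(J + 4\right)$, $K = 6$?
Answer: $7890481$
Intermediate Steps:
$v{\left(J \right)} = \left(4 + J\right) \left(6 + J\right)$ ($v{\left(J \right)} = \left(J + 6\right) \left(J + 4\right) = \left(6 + J\right) \left(4 + J\right) = \left(4 + J\right) \left(6 + J\right)$)
$s{\left(u,N \right)} = N + u$
$H{\left(U \right)} = U$
$H^{4}{\left(s{\left(v{\left(2 \right)},5 \right)} \right)} = \left(5 + \left(24 + 2^{2} + 10 \cdot 2\right)\right)^{4} = \left(5 + \left(24 + 4 + 20\right)\right)^{4} = \left(5 + 48\right)^{4} = 53^{4} = 7890481$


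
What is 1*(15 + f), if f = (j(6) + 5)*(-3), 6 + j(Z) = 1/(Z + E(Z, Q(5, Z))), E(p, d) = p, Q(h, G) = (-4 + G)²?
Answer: 71/4 ≈ 17.750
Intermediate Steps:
j(Z) = -6 + 1/(2*Z) (j(Z) = -6 + 1/(Z + Z) = -6 + 1/(2*Z))
f = 11/4 (f = ((-6 + (½)/6) + 5)*(-3) = ((-6 + (½)*(⅙)) + 5)*(-3) = ((-6 + 1/12) + 5)*(-3) = (-71/12 + 5)*(-3) = -11/12*(-3) = 11/4 ≈ 2.7500)
1*(15 + f) = 1*(15 + 11/4) = 1*(71/4) = 71/4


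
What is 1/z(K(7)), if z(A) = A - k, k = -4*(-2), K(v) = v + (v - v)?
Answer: -1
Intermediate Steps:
K(v) = v (K(v) = v + 0 = v)
k = 8
z(A) = -8 + A (z(A) = A - 1*8 = A - 8 = -8 + A)
1/z(K(7)) = 1/(-8 + 7) = 1/(-1) = -1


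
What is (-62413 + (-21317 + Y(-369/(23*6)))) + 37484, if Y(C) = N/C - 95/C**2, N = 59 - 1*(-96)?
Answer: -700733744/15129 ≈ -46317.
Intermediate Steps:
N = 155 (N = 59 + 96 = 155)
Y(C) = -95/C**2 + 155/C (Y(C) = 155/C - 95/C**2 = -95/C**2 + 155/C)
(-62413 + (-21317 + Y(-369/(23*6)))) + 37484 = (-62413 + (-21317 + 5*(-19 + 31*(-369/(23*6)))/(-369/(23*6))**2)) + 37484 = (-62413 + (-21317 + 5*(-19 + 31*(-369/138))/(-369/138)**2)) + 37484 = (-62413 + (-21317 + 5*(-19 + 31*(-369*1/138))/(-369*1/138)**2)) + 37484 = (-62413 + (-21317 + 5*(-19 + 31*(-123/46))/(-123/46)**2)) + 37484 = (-62413 + (-21317 + 5*(2116/15129)*(-19 - 3813/46))) + 37484 = (-62413 + (-21317 + 5*(2116/15129)*(-4687/46))) + 37484 = (-62413 + (-21317 - 1078010/15129)) + 37484 = (-62413 - 323582903/15129) + 37484 = -1267829180/15129 + 37484 = -700733744/15129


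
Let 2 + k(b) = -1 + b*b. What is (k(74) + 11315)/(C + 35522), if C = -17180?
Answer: 2798/3057 ≈ 0.91528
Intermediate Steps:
k(b) = -3 + b**2 (k(b) = -2 + (-1 + b*b) = -2 + (-1 + b**2) = -3 + b**2)
(k(74) + 11315)/(C + 35522) = ((-3 + 74**2) + 11315)/(-17180 + 35522) = ((-3 + 5476) + 11315)/18342 = (5473 + 11315)*(1/18342) = 16788*(1/18342) = 2798/3057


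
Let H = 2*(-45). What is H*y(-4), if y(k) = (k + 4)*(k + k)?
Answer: 0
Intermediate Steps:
H = -90
y(k) = 2*k*(4 + k) (y(k) = (4 + k)*(2*k) = 2*k*(4 + k))
H*y(-4) = -180*(-4)*(4 - 4) = -180*(-4)*0 = -90*0 = 0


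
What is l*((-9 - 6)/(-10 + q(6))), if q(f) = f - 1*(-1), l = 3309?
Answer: 16545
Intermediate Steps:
q(f) = 1 + f (q(f) = f + 1 = 1 + f)
l*((-9 - 6)/(-10 + q(6))) = 3309*((-9 - 6)/(-10 + (1 + 6))) = 3309*(-15/(-10 + 7)) = 3309*(-15/(-3)) = 3309*(-15*(-⅓)) = 3309*5 = 16545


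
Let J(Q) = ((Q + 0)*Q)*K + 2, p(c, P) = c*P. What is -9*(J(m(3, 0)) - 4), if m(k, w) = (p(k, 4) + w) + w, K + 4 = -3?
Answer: 9090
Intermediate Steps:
K = -7 (K = -4 - 3 = -7)
p(c, P) = P*c
m(k, w) = 2*w + 4*k (m(k, w) = (4*k + w) + w = (w + 4*k) + w = 2*w + 4*k)
J(Q) = 2 - 7*Q**2 (J(Q) = ((Q + 0)*Q)*(-7) + 2 = (Q*Q)*(-7) + 2 = Q**2*(-7) + 2 = -7*Q**2 + 2 = 2 - 7*Q**2)
-9*(J(m(3, 0)) - 4) = -9*((2 - 7*(2*0 + 4*3)**2) - 4) = -9*((2 - 7*(0 + 12)**2) - 4) = -9*((2 - 7*12**2) - 4) = -9*((2 - 7*144) - 4) = -9*((2 - 1008) - 4) = -9*(-1006 - 4) = -9*(-1010) = 9090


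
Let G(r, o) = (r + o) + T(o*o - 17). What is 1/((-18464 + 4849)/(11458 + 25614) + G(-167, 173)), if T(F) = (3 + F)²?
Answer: 5296/4739428693431 ≈ 1.1174e-9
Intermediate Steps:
G(r, o) = o + r + (-14 + o²)² (G(r, o) = (r + o) + (3 + (o*o - 17))² = (o + r) + (3 + (o² - 17))² = (o + r) + (3 + (-17 + o²))² = (o + r) + (-14 + o²)² = o + r + (-14 + o²)²)
1/((-18464 + 4849)/(11458 + 25614) + G(-167, 173)) = 1/((-18464 + 4849)/(11458 + 25614) + (173 - 167 + (-14 + 173²)²)) = 1/(-13615/37072 + (173 - 167 + (-14 + 29929)²)) = 1/(-13615*1/37072 + (173 - 167 + 29915²)) = 1/(-1945/5296 + (173 - 167 + 894907225)) = 1/(-1945/5296 + 894907231) = 1/(4739428693431/5296) = 5296/4739428693431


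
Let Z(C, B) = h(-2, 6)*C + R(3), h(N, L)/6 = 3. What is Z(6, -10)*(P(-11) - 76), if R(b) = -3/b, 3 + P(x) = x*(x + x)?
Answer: 17441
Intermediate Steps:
P(x) = -3 + 2*x**2 (P(x) = -3 + x*(x + x) = -3 + x*(2*x) = -3 + 2*x**2)
h(N, L) = 18 (h(N, L) = 6*3 = 18)
Z(C, B) = -1 + 18*C (Z(C, B) = 18*C - 3/3 = 18*C - 3*1/3 = 18*C - 1 = -1 + 18*C)
Z(6, -10)*(P(-11) - 76) = (-1 + 18*6)*((-3 + 2*(-11)**2) - 76) = (-1 + 108)*((-3 + 2*121) - 76) = 107*((-3 + 242) - 76) = 107*(239 - 76) = 107*163 = 17441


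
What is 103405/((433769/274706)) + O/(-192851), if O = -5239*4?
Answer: 176713857046374/2698476949 ≈ 65487.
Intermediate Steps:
O = -20956
103405/((433769/274706)) + O/(-192851) = 103405/((433769/274706)) - 20956/(-192851) = 103405/((433769*(1/274706))) - 20956*(-1/192851) = 103405/(433769/274706) + 676/6221 = 103405*(274706/433769) + 676/6221 = 28405973930/433769 + 676/6221 = 176713857046374/2698476949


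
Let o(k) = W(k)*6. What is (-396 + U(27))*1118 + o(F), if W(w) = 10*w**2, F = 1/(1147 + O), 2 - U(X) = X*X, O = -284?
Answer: -935067906206/744769 ≈ -1.2555e+6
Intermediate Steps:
U(X) = 2 - X**2 (U(X) = 2 - X*X = 2 - X**2)
F = 1/863 (F = 1/(1147 - 284) = 1/863 ≈ 0.0011587)
o(k) = 60*k**2 (o(k) = (10*k**2)*6 = 60*k**2)
(-396 + U(27))*1118 + o(F) = (-396 + (2 - 1*27**2))*1118 + 60*(1/863)**2 = (-396 + (2 - 1*729))*1118 + 60*(1/744769) = (-396 + (2 - 729))*1118 + 60/744769 = (-396 - 727)*1118 + 60/744769 = -1123*1118 + 60/744769 = -1255514 + 60/744769 = -935067906206/744769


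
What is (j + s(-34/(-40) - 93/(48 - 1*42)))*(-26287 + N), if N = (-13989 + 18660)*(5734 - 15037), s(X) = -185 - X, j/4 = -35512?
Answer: 6183739189010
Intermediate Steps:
j = -142048 (j = 4*(-35512) = -142048)
N = -43454313 (N = 4671*(-9303) = -43454313)
(j + s(-34/(-40) - 93/(48 - 1*42)))*(-26287 + N) = (-142048 + (-185 - (-34/(-40) - 93/(48 - 1*42))))*(-26287 - 43454313) = (-142048 + (-185 - (-34*(-1/40) - 93/(48 - 42))))*(-43480600) = (-142048 + (-185 - (17/20 - 93/6)))*(-43480600) = (-142048 + (-185 - (17/20 - 93*1/6)))*(-43480600) = (-142048 + (-185 - (17/20 - 31/2)))*(-43480600) = (-142048 + (-185 - 1*(-293/20)))*(-43480600) = (-142048 + (-185 + 293/20))*(-43480600) = (-142048 - 3407/20)*(-43480600) = -2844367/20*(-43480600) = 6183739189010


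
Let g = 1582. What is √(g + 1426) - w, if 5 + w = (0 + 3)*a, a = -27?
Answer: 86 + 8*√47 ≈ 140.85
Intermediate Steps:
w = -86 (w = -5 + (0 + 3)*(-27) = -5 + 3*(-27) = -5 - 81 = -86)
√(g + 1426) - w = √(1582 + 1426) - 1*(-86) = √3008 + 86 = 8*√47 + 86 = 86 + 8*√47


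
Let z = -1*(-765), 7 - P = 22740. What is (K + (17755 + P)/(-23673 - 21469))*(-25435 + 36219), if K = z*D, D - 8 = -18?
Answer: -1862026488224/22571 ≈ -8.2496e+7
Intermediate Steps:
D = -10 (D = 8 - 18 = -10)
P = -22733 (P = 7 - 1*22740 = 7 - 22740 = -22733)
z = 765
K = -7650 (K = 765*(-10) = -7650)
(K + (17755 + P)/(-23673 - 21469))*(-25435 + 36219) = (-7650 + (17755 - 22733)/(-23673 - 21469))*(-25435 + 36219) = (-7650 - 4978/(-45142))*10784 = (-7650 - 4978*(-1/45142))*10784 = (-7650 + 2489/22571)*10784 = -172665661/22571*10784 = -1862026488224/22571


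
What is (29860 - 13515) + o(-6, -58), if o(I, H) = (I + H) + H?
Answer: 16223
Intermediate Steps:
o(I, H) = I + 2*H (o(I, H) = (H + I) + H = I + 2*H)
(29860 - 13515) + o(-6, -58) = (29860 - 13515) + (-6 + 2*(-58)) = 16345 + (-6 - 116) = 16345 - 122 = 16223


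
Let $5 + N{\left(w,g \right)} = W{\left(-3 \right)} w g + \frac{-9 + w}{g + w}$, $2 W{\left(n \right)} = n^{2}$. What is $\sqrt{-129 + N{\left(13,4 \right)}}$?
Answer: $\frac{2 \sqrt{7242}}{17} \approx 10.012$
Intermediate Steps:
$W{\left(n \right)} = \frac{n^{2}}{2}$
$N{\left(w,g \right)} = -5 + \frac{-9 + w}{g + w} + \frac{9 g w}{2}$ ($N{\left(w,g \right)} = -5 + \left(\frac{\left(-3\right)^{2}}{2} w g + \frac{-9 + w}{g + w}\right) = -5 + \left(\frac{1}{2} \cdot 9 w g + \frac{-9 + w}{g + w}\right) = -5 + \left(\frac{9 w}{2} g + \frac{-9 + w}{g + w}\right) = -5 + \left(\frac{9 g w}{2} + \frac{-9 + w}{g + w}\right) = -5 + \left(\frac{-9 + w}{g + w} + \frac{9 g w}{2}\right) = -5 + \frac{-9 + w}{g + w} + \frac{9 g w}{2}$)
$\sqrt{-129 + N{\left(13,4 \right)}} = \sqrt{-129 + \frac{-18 - 40 - 104 + 9 \cdot 4 \cdot 13^{2} + 9 \cdot 13 \cdot 4^{2}}{2 \left(4 + 13\right)}} = \sqrt{-129 + \frac{-18 - 40 - 104 + 9 \cdot 4 \cdot 169 + 9 \cdot 13 \cdot 16}{2 \cdot 17}} = \sqrt{-129 + \frac{1}{2} \cdot \frac{1}{17} \left(-18 - 40 - 104 + 6084 + 1872\right)} = \sqrt{-129 + \frac{1}{2} \cdot \frac{1}{17} \cdot 7794} = \sqrt{-129 + \frac{3897}{17}} = \sqrt{\frac{1704}{17}} = \frac{2 \sqrt{7242}}{17}$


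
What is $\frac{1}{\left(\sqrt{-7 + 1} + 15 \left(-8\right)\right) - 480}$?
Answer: $- \frac{100}{60001} - \frac{i \sqrt{6}}{360006} \approx -0.0016666 - 6.804 \cdot 10^{-6} i$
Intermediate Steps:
$\frac{1}{\left(\sqrt{-7 + 1} + 15 \left(-8\right)\right) - 480} = \frac{1}{\left(\sqrt{-6} - 120\right) - 480} = \frac{1}{\left(i \sqrt{6} - 120\right) - 480} = \frac{1}{\left(-120 + i \sqrt{6}\right) - 480} = \frac{1}{-600 + i \sqrt{6}}$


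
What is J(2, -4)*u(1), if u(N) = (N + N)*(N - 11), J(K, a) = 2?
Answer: -40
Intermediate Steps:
u(N) = 2*N*(-11 + N) (u(N) = (2*N)*(-11 + N) = 2*N*(-11 + N))
J(2, -4)*u(1) = 2*(2*1*(-11 + 1)) = 2*(2*1*(-10)) = 2*(-20) = -40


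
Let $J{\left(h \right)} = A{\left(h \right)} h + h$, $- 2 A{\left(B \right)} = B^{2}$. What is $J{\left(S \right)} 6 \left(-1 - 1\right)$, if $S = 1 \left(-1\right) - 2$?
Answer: $-126$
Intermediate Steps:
$A{\left(B \right)} = - \frac{B^{2}}{2}$
$S = -3$ ($S = -1 - 2 = -3$)
$J{\left(h \right)} = h - \frac{h^{3}}{2}$ ($J{\left(h \right)} = - \frac{h^{2}}{2} h + h = - \frac{h^{3}}{2} + h = h - \frac{h^{3}}{2}$)
$J{\left(S \right)} 6 \left(-1 - 1\right) = \left(-3 - \frac{\left(-3\right)^{3}}{2}\right) 6 \left(-1 - 1\right) = \left(-3 - - \frac{27}{2}\right) 6 \left(-2\right) = \left(-3 + \frac{27}{2}\right) \left(-12\right) = \frac{21}{2} \left(-12\right) = -126$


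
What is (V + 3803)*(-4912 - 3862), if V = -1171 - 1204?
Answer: -12529272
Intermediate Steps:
V = -2375
(V + 3803)*(-4912 - 3862) = (-2375 + 3803)*(-4912 - 3862) = 1428*(-8774) = -12529272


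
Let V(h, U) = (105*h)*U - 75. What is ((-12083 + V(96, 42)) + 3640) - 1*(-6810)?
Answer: 421652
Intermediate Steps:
V(h, U) = -75 + 105*U*h (V(h, U) = 105*U*h - 75 = -75 + 105*U*h)
((-12083 + V(96, 42)) + 3640) - 1*(-6810) = ((-12083 + (-75 + 105*42*96)) + 3640) - 1*(-6810) = ((-12083 + (-75 + 423360)) + 3640) + 6810 = ((-12083 + 423285) + 3640) + 6810 = (411202 + 3640) + 6810 = 414842 + 6810 = 421652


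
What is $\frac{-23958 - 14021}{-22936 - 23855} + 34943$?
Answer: $\frac{1635055892}{46791} \approx 34944.0$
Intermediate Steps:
$\frac{-23958 - 14021}{-22936 - 23855} + 34943 = - \frac{37979}{-46791} + 34943 = \left(-37979\right) \left(- \frac{1}{46791}\right) + 34943 = \frac{37979}{46791} + 34943 = \frac{1635055892}{46791}$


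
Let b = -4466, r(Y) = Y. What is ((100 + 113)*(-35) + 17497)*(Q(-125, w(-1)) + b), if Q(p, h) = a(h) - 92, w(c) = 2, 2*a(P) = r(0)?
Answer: -45771436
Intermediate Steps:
a(P) = 0 (a(P) = (½)*0 = 0)
Q(p, h) = -92 (Q(p, h) = 0 - 92 = -92)
((100 + 113)*(-35) + 17497)*(Q(-125, w(-1)) + b) = ((100 + 113)*(-35) + 17497)*(-92 - 4466) = (213*(-35) + 17497)*(-4558) = (-7455 + 17497)*(-4558) = 10042*(-4558) = -45771436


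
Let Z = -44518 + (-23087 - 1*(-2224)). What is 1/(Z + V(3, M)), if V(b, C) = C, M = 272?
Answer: -1/65109 ≈ -1.5359e-5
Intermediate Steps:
Z = -65381 (Z = -44518 + (-23087 + 2224) = -44518 - 20863 = -65381)
1/(Z + V(3, M)) = 1/(-65381 + 272) = 1/(-65109) = -1/65109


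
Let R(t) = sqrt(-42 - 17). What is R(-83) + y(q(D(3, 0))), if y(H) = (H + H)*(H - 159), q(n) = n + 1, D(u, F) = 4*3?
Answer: -3796 + I*sqrt(59) ≈ -3796.0 + 7.6811*I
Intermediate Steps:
D(u, F) = 12
R(t) = I*sqrt(59) (R(t) = sqrt(-59) = I*sqrt(59))
q(n) = 1 + n
y(H) = 2*H*(-159 + H) (y(H) = (2*H)*(-159 + H) = 2*H*(-159 + H))
R(-83) + y(q(D(3, 0))) = I*sqrt(59) + 2*(1 + 12)*(-159 + (1 + 12)) = I*sqrt(59) + 2*13*(-159 + 13) = I*sqrt(59) + 2*13*(-146) = I*sqrt(59) - 3796 = -3796 + I*sqrt(59)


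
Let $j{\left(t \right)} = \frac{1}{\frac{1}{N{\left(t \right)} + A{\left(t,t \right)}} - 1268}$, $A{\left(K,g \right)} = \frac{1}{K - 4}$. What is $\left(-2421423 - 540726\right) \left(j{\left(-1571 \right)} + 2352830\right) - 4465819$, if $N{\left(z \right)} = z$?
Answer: $- \frac{21866240363597110939553}{3137446943} \approx -6.9694 \cdot 10^{12}$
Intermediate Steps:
$A{\left(K,g \right)} = \frac{1}{-4 + K}$
$j{\left(t \right)} = \frac{1}{-1268 + \frac{1}{t + \frac{1}{-4 + t}}}$ ($j{\left(t \right)} = \frac{1}{\frac{1}{t + \frac{1}{-4 + t}} - 1268} = \frac{1}{-1268 + \frac{1}{t + \frac{1}{-4 + t}}}$)
$\left(-2421423 - 540726\right) \left(j{\left(-1571 \right)} + 2352830\right) - 4465819 = \left(-2421423 - 540726\right) \left(\frac{-1 - - 1571 \left(-4 - 1571\right)}{1268 + \left(-1 + 1268 \left(-1571\right)\right) \left(-4 - 1571\right)} + 2352830\right) - 4465819 = - 2962149 \left(\frac{-1 - \left(-1571\right) \left(-1575\right)}{1268 + \left(-1 - 1992028\right) \left(-1575\right)} + 2352830\right) - 4465819 = - 2962149 \left(\frac{-1 - 2474325}{1268 - -3137445675} + 2352830\right) - 4465819 = - 2962149 \left(\frac{1}{1268 + 3137445675} \left(-2474326\right) + 2352830\right) - 4465819 = - 2962149 \left(\frac{1}{3137446943} \left(-2474326\right) + 2352830\right) - 4465819 = - 2962149 \left(- \frac{2474326}{3137446943} + 2352830\right) - 4465819 = \left(-2962149\right) \frac{7381879288424364}{3137446943} - 4465819 = - \frac{21866226352326941398236}{3137446943} - 4465819 = - \frac{21866240363597110939553}{3137446943}$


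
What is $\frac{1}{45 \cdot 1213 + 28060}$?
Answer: $\frac{1}{82645} \approx 1.21 \cdot 10^{-5}$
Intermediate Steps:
$\frac{1}{45 \cdot 1213 + 28060} = \frac{1}{54585 + 28060} = \frac{1}{82645}$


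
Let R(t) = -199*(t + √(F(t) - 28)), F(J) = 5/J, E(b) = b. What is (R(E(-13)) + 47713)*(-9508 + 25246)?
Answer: 791621400 - 9395586*I*√533/13 ≈ 7.9162e+8 - 1.6686e+7*I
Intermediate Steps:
R(t) = -199*t - 199*√(-28 + 5/t) (R(t) = -199*(t + √(5/t - 28)) = -199*(t + √(-28 + 5/t)) = -199*t - 199*√(-28 + 5/t))
(R(E(-13)) + 47713)*(-9508 + 25246) = ((-199*(-13) - 199*3*I*√41*√(-1/(-13))) + 47713)*(-9508 + 25246) = ((2587 - 199*3*I*√533/13) + 47713)*15738 = ((2587 - 597*I*√533/13) + 47713)*15738 = (50300 - 597*I*√533/13)*15738 = 791621400 - 9395586*I*√533/13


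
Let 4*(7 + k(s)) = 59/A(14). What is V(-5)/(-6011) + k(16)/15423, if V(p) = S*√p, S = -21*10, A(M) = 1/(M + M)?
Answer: 406/15423 + 210*I*√5/6011 ≈ 0.026324 + 0.078119*I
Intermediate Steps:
A(M) = 1/(2*M)
S = -210
k(s) = 406 (k(s) = -7 + (59/(((½)/14)))/4 = -7 + (59/(((½)*(1/14))))/4 = -7 + (59/(1/28))/4 = -7 + (59*28)/4 = -7 + (¼)*1652 = -7 + 413 = 406)
V(p) = -210*√p
V(-5)/(-6011) + k(16)/15423 = -210*I*√5/(-6011) + 406/15423 = -210*I*√5*(-1/6011) + 406*(1/15423) = -210*I*√5*(-1/6011) + 406/15423 = 210*I*√5/6011 + 406/15423 = 406/15423 + 210*I*√5/6011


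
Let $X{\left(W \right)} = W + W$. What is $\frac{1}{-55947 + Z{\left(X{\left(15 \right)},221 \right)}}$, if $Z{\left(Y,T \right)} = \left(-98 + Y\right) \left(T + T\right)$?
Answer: $- \frac{1}{86003} \approx -1.1628 \cdot 10^{-5}$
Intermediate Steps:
$X{\left(W \right)} = 2 W$
$Z{\left(Y,T \right)} = 2 T \left(-98 + Y\right)$ ($Z{\left(Y,T \right)} = \left(-98 + Y\right) 2 T = 2 T \left(-98 + Y\right)$)
$\frac{1}{-55947 + Z{\left(X{\left(15 \right)},221 \right)}} = \frac{1}{-55947 + 2 \cdot 221 \left(-98 + 2 \cdot 15\right)} = \frac{1}{-55947 + 2 \cdot 221 \left(-98 + 30\right)} = \frac{1}{-55947 + 2 \cdot 221 \left(-68\right)} = \frac{1}{-55947 - 30056} = \frac{1}{-86003} = - \frac{1}{86003}$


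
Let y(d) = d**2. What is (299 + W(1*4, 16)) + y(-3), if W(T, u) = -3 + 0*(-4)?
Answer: 305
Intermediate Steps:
W(T, u) = -3 (W(T, u) = -3 + 0 = -3)
(299 + W(1*4, 16)) + y(-3) = (299 - 3) + (-3)**2 = 296 + 9 = 305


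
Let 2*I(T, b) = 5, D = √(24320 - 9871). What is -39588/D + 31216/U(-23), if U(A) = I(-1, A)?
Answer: 62432/5 - 39588*√14449/14449 ≈ 12157.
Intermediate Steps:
D = √14449 ≈ 120.20
I(T, b) = 5/2 (I(T, b) = (½)*5 = 5/2)
U(A) = 5/2
-39588/D + 31216/U(-23) = -39588*√14449/14449 + 31216/(5/2) = -39588*√14449/14449 + 31216*(⅖) = -39588*√14449/14449 + 62432/5 = 62432/5 - 39588*√14449/14449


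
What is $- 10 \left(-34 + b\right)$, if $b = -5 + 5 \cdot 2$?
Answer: $290$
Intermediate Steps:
$b = 5$ ($b = -5 + 10 = 5$)
$- 10 \left(-34 + b\right) = - 10 \left(-34 + 5\right) = \left(-10\right) \left(-29\right) = 290$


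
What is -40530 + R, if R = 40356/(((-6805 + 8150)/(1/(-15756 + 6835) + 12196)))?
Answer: 780888889698/2399749 ≈ 3.2540e+5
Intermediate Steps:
R = 878150716668/2399749 (R = 40356/((1345/(1/(-8921) + 12196))) = 40356/((1345/(-1/8921 + 12196))) = 40356/((1345/(108800515/8921))) = 40356/((1345*(8921/108800515))) = 40356/(2399749/21760103) = 40356*(21760103/2399749) = 878150716668/2399749 ≈ 3.6593e+5)
-40530 + R = -40530 + 878150716668/2399749 = 780888889698/2399749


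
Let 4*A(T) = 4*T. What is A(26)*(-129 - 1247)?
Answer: -35776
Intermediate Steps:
A(T) = T (A(T) = (4*T)/4 = T)
A(26)*(-129 - 1247) = 26*(-129 - 1247) = 26*(-1376) = -35776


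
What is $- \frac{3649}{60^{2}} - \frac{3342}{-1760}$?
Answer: $\frac{2191}{2475} \approx 0.88525$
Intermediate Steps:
$- \frac{3649}{60^{2}} - \frac{3342}{-1760} = - \frac{3649}{3600} - - \frac{1671}{880} = \left(-3649\right) \frac{1}{3600} + \frac{1671}{880} = - \frac{3649}{3600} + \frac{1671}{880} = \frac{2191}{2475}$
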